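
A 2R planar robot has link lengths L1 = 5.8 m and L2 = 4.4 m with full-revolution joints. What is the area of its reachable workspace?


r_max = L1 + L2 = 10.2 m
r_min = |L1 - L2| = 1.4 m
Area = pi*(r_max^2 - r_min^2)
= pi*(104.04 - 1.96)
= pi * 102.08
= 320.6938 m^2


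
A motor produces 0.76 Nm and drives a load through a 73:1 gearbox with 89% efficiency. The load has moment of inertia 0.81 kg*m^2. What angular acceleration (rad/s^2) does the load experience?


tau_out = tau_motor * N * eta
= 0.76 * 73 * 0.89 = 49.3772 Nm
alpha = tau_out / I = 49.3772 / 0.81
= 60.9595 rad/s^2


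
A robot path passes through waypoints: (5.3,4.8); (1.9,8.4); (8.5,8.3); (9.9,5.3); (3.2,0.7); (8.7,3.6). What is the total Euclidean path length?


Segment lengths:
  seg1 = sqrt((-3.4)^2 + (3.6)^2) = 4.9518
  seg2 = sqrt((6.6)^2 + (-0.1)^2) = 6.6008
  seg3 = sqrt((1.4)^2 + (-3.0)^2) = 3.3106
  seg4 = sqrt((-6.7)^2 + (-4.6)^2) = 8.1271
  seg5 = sqrt((5.5)^2 + (2.9)^2) = 6.2177
Total = 29.2079


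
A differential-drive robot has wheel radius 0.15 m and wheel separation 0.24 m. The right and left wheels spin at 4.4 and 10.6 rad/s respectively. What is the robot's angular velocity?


vR = r*wR = 0.15*4.4 = 0.66 m/s
vL = r*wL = 0.15*10.6 = 1.59 m/s
v = (vR+vL)/2 = 1.125 m/s
omega = (vR-vL)/L = -3.875 rad/s
angular velocity = -3.875 rad/s


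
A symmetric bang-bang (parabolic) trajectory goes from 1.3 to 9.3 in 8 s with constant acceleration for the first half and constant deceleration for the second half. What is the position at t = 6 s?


Symmetric rest-to-rest: each phase covers (pf-p0)/2 in time T/2. 0.5*a*(T/2)^2 = (pf-p0)/2 => a = 4*(pf-p0)/T^2
a = 4*(9.3-1.3)/8^2 = 0.5
t = 6 is in the deceleration phase (t > T/2).
p = pf - 0.5*a*(T-t)^2 = 9.3 - 0.5*0.5*2^2
= 8.3


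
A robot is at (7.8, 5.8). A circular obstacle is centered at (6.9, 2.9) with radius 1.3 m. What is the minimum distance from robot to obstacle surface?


center_dist = sqrt((7.8-6.9)^2 + (5.8-2.9)^2)
= sqrt(0.81 + 8.41)
= 3.0364
min_dist = center_dist - radius = 3.0364 - 1.3 = 1.7364 m


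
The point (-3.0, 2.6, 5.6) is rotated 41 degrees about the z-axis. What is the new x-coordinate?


Rotation about z-axis: x' = x*cos(theta) - y*sin(theta)
= -3.0 * 0.7547 - 2.6 * 0.6561
= -3.9699


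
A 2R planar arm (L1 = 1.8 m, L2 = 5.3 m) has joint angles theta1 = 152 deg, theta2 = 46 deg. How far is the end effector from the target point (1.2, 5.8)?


End effector via forward kinematics:
x = L1*cos(t1) + L2*cos(t1+t2) = -6.6299
y = L1*sin(t1) + L2*sin(t1+t2) = -0.7927
Distance to target:
d = sqrt((1.2 - -6.6299)^2 + (5.8 - -0.7927)^2)
= sqrt(61.3074 + 43.4642)
= 10.2358 m


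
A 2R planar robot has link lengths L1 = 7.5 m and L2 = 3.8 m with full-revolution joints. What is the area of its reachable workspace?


r_max = L1 + L2 = 11.3 m
r_min = |L1 - L2| = 3.7 m
Area = pi*(r_max^2 - r_min^2)
= pi*(127.69 - 13.69)
= pi * 114.0
= 358.1416 m^2


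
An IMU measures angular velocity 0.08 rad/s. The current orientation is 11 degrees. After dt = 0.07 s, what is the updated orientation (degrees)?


delta_theta = w * dt = 0.08 * 0.07 = 0.0056 rad
= 0.3209 deg
theta_new = 11 + 0.3209 = 11.3209 deg


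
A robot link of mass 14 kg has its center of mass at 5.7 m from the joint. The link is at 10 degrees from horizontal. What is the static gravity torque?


tau = m*g*L*cos(angle)
= 14 * 9.81 * 5.7 * cos(10 deg)
= 14 * 9.81 * 5.7 * 0.9848
= 770.9449 Nm


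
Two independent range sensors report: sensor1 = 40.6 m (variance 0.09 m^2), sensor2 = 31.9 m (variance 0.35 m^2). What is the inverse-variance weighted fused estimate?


w1 = (1/var1) / (1/var1 + 1/var2)
   = 11.1111 / (11.1111 + 2.8571) = 0.7955
w2 = 1 - w1 = 0.2045
fused = w1*s1 + w2*s2 = 32.2955 + 6.525
= 38.8205 m


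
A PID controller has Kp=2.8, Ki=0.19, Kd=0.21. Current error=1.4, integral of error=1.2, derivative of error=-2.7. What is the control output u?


u = Kp*e + Ki*int(e) + Kd*de/dt
= 2.8*1.4 + 0.19*1.2 + 0.21*(-2.7)
= 3.92 + 0.228 + -0.567
= 3.581


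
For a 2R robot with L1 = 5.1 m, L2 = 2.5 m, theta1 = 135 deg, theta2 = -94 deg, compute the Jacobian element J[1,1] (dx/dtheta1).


J[1,1] = -L1*sin(t1) - L2*sin(t1+t2)
= -5.1*sin(135) - 2.5*sin(41)
= -5.2464


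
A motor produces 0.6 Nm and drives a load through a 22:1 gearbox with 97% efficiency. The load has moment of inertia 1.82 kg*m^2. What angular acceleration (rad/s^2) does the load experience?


tau_out = tau_motor * N * eta
= 0.6 * 22 * 0.97 = 12.804 Nm
alpha = tau_out / I = 12.804 / 1.82
= 7.0352 rad/s^2


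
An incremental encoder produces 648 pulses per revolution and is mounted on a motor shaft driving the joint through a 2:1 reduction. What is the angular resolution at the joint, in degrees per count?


counts per rev = 648
effective counts at joint = 648 * 2 = 1296
resolution = 360 / 1296
= 0.2778 deg/count


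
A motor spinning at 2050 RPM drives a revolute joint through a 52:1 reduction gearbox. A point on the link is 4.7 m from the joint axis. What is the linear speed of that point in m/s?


omega_motor = 2050 * 2*pi/60 = 214.6755 rad/s
omega_joint = omega_motor / 52 = 4.1284 rad/s
v = omega_joint * r = 4.1284 * 4.7
= 19.4034 m/s


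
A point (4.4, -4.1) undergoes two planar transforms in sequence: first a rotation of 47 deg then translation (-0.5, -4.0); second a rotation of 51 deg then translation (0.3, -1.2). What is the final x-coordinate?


After transform 1:
x1 = cos(47)*4.4 - sin(47)*-4.1 + -0.5 = 5.4993
y1 = sin(47)*4.4 + cos(47)*-4.1 + -4.0 = -3.5782
After transform 2:
x2 = cos(51)*5.4993 - sin(51)*-3.5782 + 0.3
= 6.5417


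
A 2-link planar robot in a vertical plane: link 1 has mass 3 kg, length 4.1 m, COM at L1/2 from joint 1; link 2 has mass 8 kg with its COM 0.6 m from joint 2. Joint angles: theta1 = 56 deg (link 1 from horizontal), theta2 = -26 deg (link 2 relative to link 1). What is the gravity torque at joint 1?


Horizontal distance from joint 1 to link-1 COM:
  x_c1 = (L1/2)*cos(t1) = 2.05 * 0.5592 = 1.1463 m
Horizontal distance from joint 1 to link-2 COM:
  x_c2 = L1*cos(t1) + Lc2*cos(t1+t2)
       = 4.1*0.5592 + 0.6*0.866 = 2.8123 m
tau1 = m1*g*x_c1 + m2*g*x_c2
     = 3*9.81*1.1463 + 8*9.81*2.8123
     = 33.7369 + 220.7098
     = 254.4467 Nm


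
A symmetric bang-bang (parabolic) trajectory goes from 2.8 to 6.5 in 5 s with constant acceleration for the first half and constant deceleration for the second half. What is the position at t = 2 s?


Symmetric rest-to-rest: each phase covers (pf-p0)/2 in time T/2. 0.5*a*(T/2)^2 = (pf-p0)/2 => a = 4*(pf-p0)/T^2
a = 4*(6.5-2.8)/5^2 = 0.592
t = 2 is in the acceleration phase (t <= T/2).
p = p0 + 0.5*a*t^2 = 2.8 + 0.5*0.592*2^2
= 3.984


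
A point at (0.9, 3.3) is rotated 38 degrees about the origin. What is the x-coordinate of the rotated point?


x' = x*cos(theta) - y*sin(theta)
cos(38 deg) = 0.788, sin(38 deg) = 0.6157
x' = 0.9 * 0.788 - 3.3 * 0.6157
= 0.7092 - 2.0317
= -1.3225


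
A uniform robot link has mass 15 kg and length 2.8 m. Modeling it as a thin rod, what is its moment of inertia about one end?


I = (1/3) * m * L^2
= (1/3) * 15 * 2.8^2
= 0.333333 * 15 * 7.84
= 39.2 kg*m^2


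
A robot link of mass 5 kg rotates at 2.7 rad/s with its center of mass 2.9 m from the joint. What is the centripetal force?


F = m * omega^2 * r
= 5 * 2.7^2 * 2.9
= 5 * 7.29 * 2.9
= 105.705 N


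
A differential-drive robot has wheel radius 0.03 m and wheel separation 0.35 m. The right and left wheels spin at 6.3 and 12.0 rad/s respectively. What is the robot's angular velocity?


vR = r*wR = 0.03*6.3 = 0.189 m/s
vL = r*wL = 0.03*12.0 = 0.36 m/s
v = (vR+vL)/2 = 0.2745 m/s
omega = (vR-vL)/L = -0.4886 rad/s
angular velocity = -0.4886 rad/s


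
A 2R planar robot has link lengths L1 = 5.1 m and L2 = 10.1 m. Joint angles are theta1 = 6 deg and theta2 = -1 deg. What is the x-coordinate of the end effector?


Convert angles to radians: theta1 = 0.1047, theta2 = -0.0175
x = L1*cos(theta1) + L2*cos(theta1+theta2)
x = 5.0721 + 10.0616
x = 15.1336


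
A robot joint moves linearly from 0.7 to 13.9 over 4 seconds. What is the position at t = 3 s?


s = t/T = 3/4 = 0.75
p(t) = p0 + (pf-p0)*s
= 0.7 + (13.9 - 0.7) * 0.75
= 10.6


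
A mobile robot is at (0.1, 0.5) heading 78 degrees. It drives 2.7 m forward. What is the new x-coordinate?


x_new = x0 + d*cos(theta)
= 0.1 + 2.7*cos(78)
= 0.1 + 0.5614
= 0.6614


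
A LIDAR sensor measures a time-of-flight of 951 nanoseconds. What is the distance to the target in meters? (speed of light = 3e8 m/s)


tof = 951 ns = 9.51e-07 s
dist = c * tof / 2
= 3e8 * 9.51e-07 / 2
= 142.65 m


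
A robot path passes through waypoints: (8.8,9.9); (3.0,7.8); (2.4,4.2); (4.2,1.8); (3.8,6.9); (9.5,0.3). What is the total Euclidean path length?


Segment lengths:
  seg1 = sqrt((-5.8)^2 + (-2.1)^2) = 6.1685
  seg2 = sqrt((-0.6)^2 + (-3.6)^2) = 3.6497
  seg3 = sqrt((1.8)^2 + (-2.4)^2) = 3.0
  seg4 = sqrt((-0.4)^2 + (5.1)^2) = 5.1157
  seg5 = sqrt((5.7)^2 + (-6.6)^2) = 8.7207
Total = 26.6545


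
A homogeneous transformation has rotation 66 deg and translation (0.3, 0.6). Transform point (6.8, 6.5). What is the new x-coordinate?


x' = cos(theta)*px - sin(theta)*py + tx
= 0.4067*6.8 - 0.9135*6.5 + 0.3
= -2.8722


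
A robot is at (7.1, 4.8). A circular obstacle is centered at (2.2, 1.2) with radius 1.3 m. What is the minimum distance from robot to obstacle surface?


center_dist = sqrt((7.1-2.2)^2 + (4.8-1.2)^2)
= sqrt(24.01 + 12.96)
= 6.0803
min_dist = center_dist - radius = 6.0803 - 1.3 = 4.7803 m


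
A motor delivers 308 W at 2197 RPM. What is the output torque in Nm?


omega = 2197 * 2*pi/60 = 230.0693 rad/s
tau = P / omega = 308 / 230.0693
= 1.3387 Nm


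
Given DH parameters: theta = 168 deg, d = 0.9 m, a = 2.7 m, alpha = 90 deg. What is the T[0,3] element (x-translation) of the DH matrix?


T[0,3] = a * cos(theta)
= 2.7 * cos(168 deg)
= 2.7 * -0.9781
= -2.641


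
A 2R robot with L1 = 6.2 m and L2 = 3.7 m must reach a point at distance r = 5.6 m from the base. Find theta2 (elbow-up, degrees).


cos(theta2) = (r^2 - L1^2 - L2^2) / (2*L1*L2)
cos(theta2) = (31.36 - 38.44 - 13.69) / 45.88
cos(theta2) = -0.452703
theta2 = 116.9172 degrees


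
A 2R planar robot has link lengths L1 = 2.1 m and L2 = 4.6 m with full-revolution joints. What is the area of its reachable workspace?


r_max = L1 + L2 = 6.7 m
r_min = |L1 - L2| = 2.5 m
Area = pi*(r_max^2 - r_min^2)
= pi*(44.89 - 6.25)
= pi * 38.64
= 121.3911 m^2


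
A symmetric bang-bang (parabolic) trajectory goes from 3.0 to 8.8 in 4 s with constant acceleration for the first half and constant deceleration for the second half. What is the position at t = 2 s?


Symmetric rest-to-rest: each phase covers (pf-p0)/2 in time T/2. 0.5*a*(T/2)^2 = (pf-p0)/2 => a = 4*(pf-p0)/T^2
a = 4*(8.8-3.0)/4^2 = 1.45
t = 2 is in the acceleration phase (t <= T/2).
p = p0 + 0.5*a*t^2 = 3.0 + 0.5*1.45*2^2
= 5.9


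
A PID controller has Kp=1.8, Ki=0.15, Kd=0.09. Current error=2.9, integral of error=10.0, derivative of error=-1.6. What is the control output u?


u = Kp*e + Ki*int(e) + Kd*de/dt
= 1.8*2.9 + 0.15*10.0 + 0.09*(-1.6)
= 5.22 + 1.5 + -0.144
= 6.576


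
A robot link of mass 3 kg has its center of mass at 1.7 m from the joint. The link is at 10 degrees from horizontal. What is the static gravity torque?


tau = m*g*L*cos(angle)
= 3 * 9.81 * 1.7 * cos(10 deg)
= 3 * 9.81 * 1.7 * 0.9848
= 49.2709 Nm


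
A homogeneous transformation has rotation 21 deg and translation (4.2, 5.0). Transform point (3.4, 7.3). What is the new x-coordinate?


x' = cos(theta)*px - sin(theta)*py + tx
= 0.9336*3.4 - 0.3584*7.3 + 4.2
= 4.7581


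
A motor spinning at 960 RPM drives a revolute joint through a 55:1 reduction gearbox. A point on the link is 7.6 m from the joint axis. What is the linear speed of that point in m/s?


omega_motor = 960 * 2*pi/60 = 100.531 rad/s
omega_joint = omega_motor / 55 = 1.8278 rad/s
v = omega_joint * r = 1.8278 * 7.6
= 13.8916 m/s


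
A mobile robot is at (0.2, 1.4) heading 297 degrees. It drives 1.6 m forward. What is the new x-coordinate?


x_new = x0 + d*cos(theta)
= 0.2 + 1.6*cos(297)
= 0.2 + 0.7264
= 0.9264


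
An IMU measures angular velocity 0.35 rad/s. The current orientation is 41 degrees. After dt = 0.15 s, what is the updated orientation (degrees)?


delta_theta = w * dt = 0.35 * 0.15 = 0.0525 rad
= 3.008 deg
theta_new = 41 + 3.008 = 44.008 deg


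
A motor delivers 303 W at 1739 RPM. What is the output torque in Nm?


omega = 1739 * 2*pi/60 = 182.1077 rad/s
tau = P / omega = 303 / 182.1077
= 1.6639 Nm


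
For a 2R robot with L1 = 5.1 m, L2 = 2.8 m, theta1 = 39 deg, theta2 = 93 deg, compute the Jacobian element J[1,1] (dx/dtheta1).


J[1,1] = -L1*sin(t1) - L2*sin(t1+t2)
= -5.1*sin(39) - 2.8*sin(132)
= -5.2903


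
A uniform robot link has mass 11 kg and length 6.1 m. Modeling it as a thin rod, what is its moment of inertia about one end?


I = (1/3) * m * L^2
= (1/3) * 11 * 6.1^2
= 0.333333 * 11 * 37.21
= 136.4367 kg*m^2


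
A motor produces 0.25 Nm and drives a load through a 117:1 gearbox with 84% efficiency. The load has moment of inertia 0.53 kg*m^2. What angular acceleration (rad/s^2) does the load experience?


tau_out = tau_motor * N * eta
= 0.25 * 117 * 0.84 = 24.57 Nm
alpha = tau_out / I = 24.57 / 0.53
= 46.3585 rad/s^2


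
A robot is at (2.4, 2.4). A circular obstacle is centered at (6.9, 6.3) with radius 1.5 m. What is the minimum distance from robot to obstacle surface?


center_dist = sqrt((2.4-6.9)^2 + (2.4-6.3)^2)
= sqrt(20.25 + 15.21)
= 5.9548
min_dist = center_dist - radius = 5.9548 - 1.5 = 4.4548 m


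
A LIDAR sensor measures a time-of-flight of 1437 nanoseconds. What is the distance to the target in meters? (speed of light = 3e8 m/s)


tof = 1437 ns = 1.437e-06 s
dist = c * tof / 2
= 3e8 * 1.437e-06 / 2
= 215.55 m


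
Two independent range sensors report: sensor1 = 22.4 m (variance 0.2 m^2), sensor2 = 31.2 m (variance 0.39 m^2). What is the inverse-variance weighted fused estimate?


w1 = (1/var1) / (1/var1 + 1/var2)
   = 5.0 / (5.0 + 2.5641) = 0.661
w2 = 1 - w1 = 0.339
fused = w1*s1 + w2*s2 = 14.8068 + 10.5763
= 25.3831 m


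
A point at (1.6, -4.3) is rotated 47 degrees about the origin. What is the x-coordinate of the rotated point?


x' = x*cos(theta) - y*sin(theta)
cos(47 deg) = 0.682, sin(47 deg) = 0.7314
x' = 1.6 * 0.682 - -4.3 * 0.7314
= 1.0912 - -3.1448
= 4.236


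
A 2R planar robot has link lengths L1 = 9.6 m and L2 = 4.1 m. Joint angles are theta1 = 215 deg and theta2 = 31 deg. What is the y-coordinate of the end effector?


Convert angles to radians: theta1 = 3.7525, theta2 = 0.5411
y = L1*sin(theta1) + L2*sin(theta1+theta2)
y = -5.5063 + -3.7455
y = -9.2519


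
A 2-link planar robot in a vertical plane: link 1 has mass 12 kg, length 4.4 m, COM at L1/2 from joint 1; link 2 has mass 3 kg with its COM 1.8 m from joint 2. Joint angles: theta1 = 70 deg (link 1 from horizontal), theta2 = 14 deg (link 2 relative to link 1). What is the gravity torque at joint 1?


Horizontal distance from joint 1 to link-1 COM:
  x_c1 = (L1/2)*cos(t1) = 2.2 * 0.342 = 0.7524 m
Horizontal distance from joint 1 to link-2 COM:
  x_c2 = L1*cos(t1) + Lc2*cos(t1+t2)
       = 4.4*0.342 + 1.8*0.1045 = 1.693 m
tau1 = m1*g*x_c1 + m2*g*x_c2
     = 12*9.81*0.7524 + 3*9.81*1.693
     = 88.5777 + 49.8262
     = 138.4039 Nm


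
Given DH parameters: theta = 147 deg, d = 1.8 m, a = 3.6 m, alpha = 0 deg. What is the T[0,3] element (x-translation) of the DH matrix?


T[0,3] = a * cos(theta)
= 3.6 * cos(147 deg)
= 3.6 * -0.8387
= -3.0192


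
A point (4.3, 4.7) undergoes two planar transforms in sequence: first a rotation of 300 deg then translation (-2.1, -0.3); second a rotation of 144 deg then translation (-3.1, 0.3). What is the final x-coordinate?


After transform 1:
x1 = cos(300)*4.3 - sin(300)*4.7 + -2.1 = 4.1203
y1 = sin(300)*4.3 + cos(300)*4.7 + -0.3 = -1.6739
After transform 2:
x2 = cos(144)*4.1203 - sin(144)*-1.6739 + -3.1
= -5.4495


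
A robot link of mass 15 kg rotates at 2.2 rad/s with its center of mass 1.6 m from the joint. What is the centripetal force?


F = m * omega^2 * r
= 15 * 2.2^2 * 1.6
= 15 * 4.84 * 1.6
= 116.16 N


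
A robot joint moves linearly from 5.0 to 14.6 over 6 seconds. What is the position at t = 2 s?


s = t/T = 2/6 = 0.3333
p(t) = p0 + (pf-p0)*s
= 5.0 + (14.6 - 5.0) * 0.3333
= 8.2


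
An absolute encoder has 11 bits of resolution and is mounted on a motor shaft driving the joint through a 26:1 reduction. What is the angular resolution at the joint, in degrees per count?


counts = 2^11 = 2048
effective counts at joint = 2048 * 26 = 53248
resolution = 360 / 53248
= 0.0068 deg/count


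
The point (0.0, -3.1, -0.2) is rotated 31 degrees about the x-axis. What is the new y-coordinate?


Rotation about x-axis: y' = y*cos(theta) - z*sin(theta)
= -3.1 * 0.8572 - -0.2 * 0.515
= -2.5542


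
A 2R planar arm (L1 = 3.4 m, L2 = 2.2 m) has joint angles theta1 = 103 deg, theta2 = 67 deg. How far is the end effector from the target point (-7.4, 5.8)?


End effector via forward kinematics:
x = L1*cos(t1) + L2*cos(t1+t2) = -2.9314
y = L1*sin(t1) + L2*sin(t1+t2) = 3.6949
Distance to target:
d = sqrt((-7.4 - -2.9314)^2 + (5.8 - 3.6949)^2)
= sqrt(19.9683 + 4.4315)
= 4.9396 m


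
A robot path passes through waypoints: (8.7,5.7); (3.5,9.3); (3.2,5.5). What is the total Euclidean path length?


Segment lengths:
  seg1 = sqrt((-5.2)^2 + (3.6)^2) = 6.3246
  seg2 = sqrt((-0.3)^2 + (-3.8)^2) = 3.8118
Total = 10.1364


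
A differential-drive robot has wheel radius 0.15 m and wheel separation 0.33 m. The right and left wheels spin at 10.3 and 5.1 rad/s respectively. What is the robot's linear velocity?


vR = r*wR = 0.15*10.3 = 1.545 m/s
vL = r*wL = 0.15*5.1 = 0.765 m/s
v = (vR+vL)/2 = 1.155 m/s
omega = (vR-vL)/L = 2.3636 rad/s
linear velocity = 1.155 m/s


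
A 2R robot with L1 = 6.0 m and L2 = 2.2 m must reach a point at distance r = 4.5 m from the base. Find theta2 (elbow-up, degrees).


cos(theta2) = (r^2 - L1^2 - L2^2) / (2*L1*L2)
cos(theta2) = (20.25 - 36.0 - 4.84) / 26.4
cos(theta2) = -0.779924
theta2 = 141.2536 degrees


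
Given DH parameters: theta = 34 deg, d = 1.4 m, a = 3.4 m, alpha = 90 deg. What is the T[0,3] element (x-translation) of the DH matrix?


T[0,3] = a * cos(theta)
= 3.4 * cos(34 deg)
= 3.4 * 0.829
= 2.8187


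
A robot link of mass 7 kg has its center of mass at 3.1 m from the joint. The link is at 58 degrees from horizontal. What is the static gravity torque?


tau = m*g*L*cos(angle)
= 7 * 9.81 * 3.1 * cos(58 deg)
= 7 * 9.81 * 3.1 * 0.5299
= 112.8076 Nm


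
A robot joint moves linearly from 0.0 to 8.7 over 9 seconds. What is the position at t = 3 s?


s = t/T = 3/9 = 0.3333
p(t) = p0 + (pf-p0)*s
= 0.0 + (8.7 - 0.0) * 0.3333
= 2.9


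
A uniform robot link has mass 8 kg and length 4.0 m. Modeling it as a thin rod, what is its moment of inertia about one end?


I = (1/3) * m * L^2
= (1/3) * 8 * 4.0^2
= 0.333333 * 8 * 16.0
= 42.6667 kg*m^2


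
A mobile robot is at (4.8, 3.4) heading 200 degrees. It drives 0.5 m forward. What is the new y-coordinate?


y_new = y0 + d*sin(theta)
= 3.4 + 0.5*sin(200)
= 3.4 + -0.171
= 3.229


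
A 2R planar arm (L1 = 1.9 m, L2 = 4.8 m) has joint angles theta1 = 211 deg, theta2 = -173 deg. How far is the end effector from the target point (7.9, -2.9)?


End effector via forward kinematics:
x = L1*cos(t1) + L2*cos(t1+t2) = 2.1538
y = L1*sin(t1) + L2*sin(t1+t2) = 1.9766
Distance to target:
d = sqrt((7.9 - 2.1538)^2 + (-2.9 - 1.9766)^2)
= sqrt(33.0184 + 23.7813)
= 7.5366 m


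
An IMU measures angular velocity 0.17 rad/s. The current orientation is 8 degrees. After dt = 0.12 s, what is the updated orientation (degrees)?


delta_theta = w * dt = 0.17 * 0.12 = 0.0204 rad
= 1.1688 deg
theta_new = 8 + 1.1688 = 9.1688 deg


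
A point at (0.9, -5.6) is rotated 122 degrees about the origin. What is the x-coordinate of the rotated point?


x' = x*cos(theta) - y*sin(theta)
cos(122 deg) = -0.5299, sin(122 deg) = 0.848
x' = 0.9 * -0.5299 - -5.6 * 0.848
= -0.4769 - -4.7491
= 4.2721


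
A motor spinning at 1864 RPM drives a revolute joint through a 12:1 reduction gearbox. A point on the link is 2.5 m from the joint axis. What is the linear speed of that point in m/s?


omega_motor = 1864 * 2*pi/60 = 195.1976 rad/s
omega_joint = omega_motor / 12 = 16.2665 rad/s
v = omega_joint * r = 16.2665 * 2.5
= 40.6662 m/s


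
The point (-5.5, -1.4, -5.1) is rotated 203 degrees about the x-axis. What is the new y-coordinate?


Rotation about x-axis: y' = y*cos(theta) - z*sin(theta)
= -1.4 * -0.9205 - -5.1 * -0.3907
= -0.704


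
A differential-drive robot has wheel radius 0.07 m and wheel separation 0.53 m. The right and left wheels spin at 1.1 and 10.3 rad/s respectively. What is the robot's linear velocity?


vR = r*wR = 0.07*1.1 = 0.077 m/s
vL = r*wL = 0.07*10.3 = 0.721 m/s
v = (vR+vL)/2 = 0.399 m/s
omega = (vR-vL)/L = -1.2151 rad/s
linear velocity = 0.399 m/s


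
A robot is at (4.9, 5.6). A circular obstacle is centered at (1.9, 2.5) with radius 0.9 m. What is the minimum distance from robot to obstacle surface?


center_dist = sqrt((4.9-1.9)^2 + (5.6-2.5)^2)
= sqrt(9.0 + 9.61)
= 4.3139
min_dist = center_dist - radius = 4.3139 - 0.9 = 3.4139 m


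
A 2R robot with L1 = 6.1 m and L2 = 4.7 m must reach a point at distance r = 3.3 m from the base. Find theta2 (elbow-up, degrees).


cos(theta2) = (r^2 - L1^2 - L2^2) / (2*L1*L2)
cos(theta2) = (10.89 - 37.21 - 22.09) / 57.34
cos(theta2) = -0.844262
theta2 = 147.593 degrees


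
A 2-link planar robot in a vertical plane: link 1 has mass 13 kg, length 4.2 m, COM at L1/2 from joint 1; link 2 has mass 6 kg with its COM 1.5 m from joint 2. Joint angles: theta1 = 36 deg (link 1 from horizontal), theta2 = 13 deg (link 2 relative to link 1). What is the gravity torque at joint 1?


Horizontal distance from joint 1 to link-1 COM:
  x_c1 = (L1/2)*cos(t1) = 2.1 * 0.809 = 1.6989 m
Horizontal distance from joint 1 to link-2 COM:
  x_c2 = L1*cos(t1) + Lc2*cos(t1+t2)
       = 4.2*0.809 + 1.5*0.6561 = 4.382 m
tau1 = m1*g*x_c1 + m2*g*x_c2
     = 13*9.81*1.6989 + 6*9.81*4.382
     = 216.6653 + 257.9222
     = 474.5874 Nm


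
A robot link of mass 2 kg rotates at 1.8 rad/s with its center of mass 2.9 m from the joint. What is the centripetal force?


F = m * omega^2 * r
= 2 * 1.8^2 * 2.9
= 2 * 3.24 * 2.9
= 18.792 N


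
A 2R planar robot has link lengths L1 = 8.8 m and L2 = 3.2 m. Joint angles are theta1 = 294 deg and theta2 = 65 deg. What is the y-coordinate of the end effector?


Convert angles to radians: theta1 = 5.1313, theta2 = 1.1345
y = L1*sin(theta1) + L2*sin(theta1+theta2)
y = -8.0392 + -0.0558
y = -8.095


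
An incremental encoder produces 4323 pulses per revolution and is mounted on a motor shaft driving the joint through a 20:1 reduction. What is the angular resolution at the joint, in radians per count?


counts per rev = 4323
effective counts at joint = 4323 * 20 = 86460
resolution = 2*pi / 86460
= 7.2672e-05 rad/count


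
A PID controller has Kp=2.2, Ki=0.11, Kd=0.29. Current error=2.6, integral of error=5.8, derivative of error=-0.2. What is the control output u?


u = Kp*e + Ki*int(e) + Kd*de/dt
= 2.2*2.6 + 0.11*5.8 + 0.29*(-0.2)
= 5.72 + 0.638 + -0.058
= 6.3


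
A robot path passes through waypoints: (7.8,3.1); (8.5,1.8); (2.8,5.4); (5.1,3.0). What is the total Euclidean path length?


Segment lengths:
  seg1 = sqrt((0.7)^2 + (-1.3)^2) = 1.4765
  seg2 = sqrt((-5.7)^2 + (3.6)^2) = 6.7417
  seg3 = sqrt((2.3)^2 + (-2.4)^2) = 3.3242
Total = 11.5423


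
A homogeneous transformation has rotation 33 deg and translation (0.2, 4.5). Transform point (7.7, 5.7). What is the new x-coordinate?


x' = cos(theta)*px - sin(theta)*py + tx
= 0.8387*7.7 - 0.5446*5.7 + 0.2
= 3.5533


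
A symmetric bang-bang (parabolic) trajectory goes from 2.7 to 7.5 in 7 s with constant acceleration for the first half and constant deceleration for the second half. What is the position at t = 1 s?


Symmetric rest-to-rest: each phase covers (pf-p0)/2 in time T/2. 0.5*a*(T/2)^2 = (pf-p0)/2 => a = 4*(pf-p0)/T^2
a = 4*(7.5-2.7)/7^2 = 0.3918
t = 1 is in the acceleration phase (t <= T/2).
p = p0 + 0.5*a*t^2 = 2.7 + 0.5*0.3918*1^2
= 2.8959


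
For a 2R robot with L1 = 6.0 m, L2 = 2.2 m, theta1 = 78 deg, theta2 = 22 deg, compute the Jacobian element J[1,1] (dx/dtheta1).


J[1,1] = -L1*sin(t1) - L2*sin(t1+t2)
= -6.0*sin(78) - 2.2*sin(100)
= -8.0355


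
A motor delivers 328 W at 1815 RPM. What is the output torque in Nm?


omega = 1815 * 2*pi/60 = 190.0664 rad/s
tau = P / omega = 328 / 190.0664
= 1.7257 Nm


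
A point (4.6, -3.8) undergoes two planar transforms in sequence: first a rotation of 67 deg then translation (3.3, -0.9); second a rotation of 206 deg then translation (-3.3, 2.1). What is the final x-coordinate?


After transform 1:
x1 = cos(67)*4.6 - sin(67)*-3.8 + 3.3 = 8.5953
y1 = sin(67)*4.6 + cos(67)*-3.8 + -0.9 = 1.8495
After transform 2:
x2 = cos(206)*8.5953 - sin(206)*1.8495 + -3.3
= -10.2146


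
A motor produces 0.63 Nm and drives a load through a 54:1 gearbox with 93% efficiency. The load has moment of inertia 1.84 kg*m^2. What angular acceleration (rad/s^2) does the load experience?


tau_out = tau_motor * N * eta
= 0.63 * 54 * 0.93 = 31.6386 Nm
alpha = tau_out / I = 31.6386 / 1.84
= 17.1949 rad/s^2


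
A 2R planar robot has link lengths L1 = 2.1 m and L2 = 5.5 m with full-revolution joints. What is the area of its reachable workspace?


r_max = L1 + L2 = 7.6 m
r_min = |L1 - L2| = 3.4 m
Area = pi*(r_max^2 - r_min^2)
= pi*(57.76 - 11.56)
= pi * 46.2
= 145.1416 m^2


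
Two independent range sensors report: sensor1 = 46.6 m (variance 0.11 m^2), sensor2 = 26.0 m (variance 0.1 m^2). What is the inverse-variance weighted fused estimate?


w1 = (1/var1) / (1/var1 + 1/var2)
   = 9.0909 / (9.0909 + 10.0) = 0.4762
w2 = 1 - w1 = 0.5238
fused = w1*s1 + w2*s2 = 22.1905 + 13.619
= 35.8095 m


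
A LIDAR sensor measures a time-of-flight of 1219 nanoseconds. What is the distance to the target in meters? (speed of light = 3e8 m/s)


tof = 1219 ns = 1.219e-06 s
dist = c * tof / 2
= 3e8 * 1.219e-06 / 2
= 182.85 m


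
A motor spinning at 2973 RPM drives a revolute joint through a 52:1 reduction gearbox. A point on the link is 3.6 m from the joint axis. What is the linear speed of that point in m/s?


omega_motor = 2973 * 2*pi/60 = 311.3318 rad/s
omega_joint = omega_motor / 52 = 5.9872 rad/s
v = omega_joint * r = 5.9872 * 3.6
= 21.5537 m/s


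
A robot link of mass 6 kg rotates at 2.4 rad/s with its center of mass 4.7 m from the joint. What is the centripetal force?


F = m * omega^2 * r
= 6 * 2.4^2 * 4.7
= 6 * 5.76 * 4.7
= 162.432 N


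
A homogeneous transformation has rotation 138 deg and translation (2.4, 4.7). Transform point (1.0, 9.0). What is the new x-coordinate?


x' = cos(theta)*px - sin(theta)*py + tx
= -0.7431*1.0 - 0.6691*9.0 + 2.4
= -4.3653


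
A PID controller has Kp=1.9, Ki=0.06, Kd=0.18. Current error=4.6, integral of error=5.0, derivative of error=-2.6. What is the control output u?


u = Kp*e + Ki*int(e) + Kd*de/dt
= 1.9*4.6 + 0.06*5.0 + 0.18*(-2.6)
= 8.74 + 0.3 + -0.468
= 8.572


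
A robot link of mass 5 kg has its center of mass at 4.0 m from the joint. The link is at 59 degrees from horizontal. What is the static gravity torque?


tau = m*g*L*cos(angle)
= 5 * 9.81 * 4.0 * cos(59 deg)
= 5 * 9.81 * 4.0 * 0.515
= 101.0505 Nm


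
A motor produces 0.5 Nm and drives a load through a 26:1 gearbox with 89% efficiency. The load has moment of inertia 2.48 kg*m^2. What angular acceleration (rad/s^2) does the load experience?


tau_out = tau_motor * N * eta
= 0.5 * 26 * 0.89 = 11.57 Nm
alpha = tau_out / I = 11.57 / 2.48
= 4.6653 rad/s^2


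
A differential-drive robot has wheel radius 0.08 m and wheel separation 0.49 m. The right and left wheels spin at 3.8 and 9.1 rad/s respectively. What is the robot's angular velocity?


vR = r*wR = 0.08*3.8 = 0.304 m/s
vL = r*wL = 0.08*9.1 = 0.728 m/s
v = (vR+vL)/2 = 0.516 m/s
omega = (vR-vL)/L = -0.8653 rad/s
angular velocity = -0.8653 rad/s


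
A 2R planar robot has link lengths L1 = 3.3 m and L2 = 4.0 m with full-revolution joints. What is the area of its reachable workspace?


r_max = L1 + L2 = 7.3 m
r_min = |L1 - L2| = 0.7 m
Area = pi*(r_max^2 - r_min^2)
= pi*(53.29 - 0.49)
= pi * 52.8
= 165.8761 m^2


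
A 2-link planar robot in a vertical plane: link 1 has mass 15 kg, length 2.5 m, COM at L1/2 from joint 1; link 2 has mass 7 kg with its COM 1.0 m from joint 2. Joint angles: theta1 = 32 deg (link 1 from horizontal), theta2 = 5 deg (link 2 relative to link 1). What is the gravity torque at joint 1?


Horizontal distance from joint 1 to link-1 COM:
  x_c1 = (L1/2)*cos(t1) = 1.25 * 0.848 = 1.0601 m
Horizontal distance from joint 1 to link-2 COM:
  x_c2 = L1*cos(t1) + Lc2*cos(t1+t2)
       = 2.5*0.848 + 1.0*0.7986 = 2.9188 m
tau1 = m1*g*x_c1 + m2*g*x_c2
     = 15*9.81*1.0601 + 7*9.81*2.9188
     = 155.9878 + 200.431
     = 356.4188 Nm


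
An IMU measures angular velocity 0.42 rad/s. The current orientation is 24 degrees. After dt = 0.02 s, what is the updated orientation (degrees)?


delta_theta = w * dt = 0.42 * 0.02 = 0.0084 rad
= 0.4813 deg
theta_new = 24 + 0.4813 = 24.4813 deg


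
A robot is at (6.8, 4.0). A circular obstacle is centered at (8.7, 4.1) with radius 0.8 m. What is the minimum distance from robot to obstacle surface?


center_dist = sqrt((6.8-8.7)^2 + (4.0-4.1)^2)
= sqrt(3.61 + 0.01)
= 1.9026
min_dist = center_dist - radius = 1.9026 - 0.8 = 1.1026 m


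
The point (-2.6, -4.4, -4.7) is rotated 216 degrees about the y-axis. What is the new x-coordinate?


Rotation about y-axis: x' = x*cos(theta) + z*sin(theta)
= -2.6 * -0.809 + -4.7 * -0.5878
= 4.866


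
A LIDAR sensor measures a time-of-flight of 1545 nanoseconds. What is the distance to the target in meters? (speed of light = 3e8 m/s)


tof = 1545 ns = 1.545e-06 s
dist = c * tof / 2
= 3e8 * 1.545e-06 / 2
= 231.75 m


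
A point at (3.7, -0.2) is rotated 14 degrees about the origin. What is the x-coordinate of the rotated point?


x' = x*cos(theta) - y*sin(theta)
cos(14 deg) = 0.9703, sin(14 deg) = 0.2419
x' = 3.7 * 0.9703 - -0.2 * 0.2419
= 3.5901 - -0.0484
= 3.6385


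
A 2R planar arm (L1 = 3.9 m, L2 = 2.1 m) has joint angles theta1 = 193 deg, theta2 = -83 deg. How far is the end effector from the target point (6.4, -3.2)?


End effector via forward kinematics:
x = L1*cos(t1) + L2*cos(t1+t2) = -4.5183
y = L1*sin(t1) + L2*sin(t1+t2) = 1.096
Distance to target:
d = sqrt((6.4 - -4.5183)^2 + (-3.2 - 1.096)^2)
= sqrt(119.209 + 18.456)
= 11.7331 m


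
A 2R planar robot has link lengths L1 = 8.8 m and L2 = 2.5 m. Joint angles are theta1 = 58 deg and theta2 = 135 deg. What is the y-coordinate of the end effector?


Convert angles to radians: theta1 = 1.0123, theta2 = 2.3562
y = L1*sin(theta1) + L2*sin(theta1+theta2)
y = 7.4628 + -0.5624
y = 6.9004


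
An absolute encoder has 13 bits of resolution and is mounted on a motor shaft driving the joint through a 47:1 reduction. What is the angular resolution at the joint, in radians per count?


counts = 2^13 = 8192
effective counts at joint = 8192 * 47 = 385024
resolution = 2*pi / 385024
= 1.6319e-05 rad/count


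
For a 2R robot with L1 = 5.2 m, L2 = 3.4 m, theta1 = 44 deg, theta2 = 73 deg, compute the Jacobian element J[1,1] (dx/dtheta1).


J[1,1] = -L1*sin(t1) - L2*sin(t1+t2)
= -5.2*sin(44) - 3.4*sin(117)
= -6.6416


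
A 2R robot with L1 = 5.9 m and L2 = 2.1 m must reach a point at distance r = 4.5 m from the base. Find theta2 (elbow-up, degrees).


cos(theta2) = (r^2 - L1^2 - L2^2) / (2*L1*L2)
cos(theta2) = (20.25 - 34.81 - 4.41) / 24.78
cos(theta2) = -0.765537
theta2 = 139.9548 degrees


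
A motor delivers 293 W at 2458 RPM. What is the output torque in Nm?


omega = 2458 * 2*pi/60 = 257.4012 rad/s
tau = P / omega = 293 / 257.4012
= 1.1383 Nm


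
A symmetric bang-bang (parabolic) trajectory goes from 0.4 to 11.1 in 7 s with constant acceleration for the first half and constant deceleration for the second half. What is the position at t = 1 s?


Symmetric rest-to-rest: each phase covers (pf-p0)/2 in time T/2. 0.5*a*(T/2)^2 = (pf-p0)/2 => a = 4*(pf-p0)/T^2
a = 4*(11.1-0.4)/7^2 = 0.8735
t = 1 is in the acceleration phase (t <= T/2).
p = p0 + 0.5*a*t^2 = 0.4 + 0.5*0.8735*1^2
= 0.8367


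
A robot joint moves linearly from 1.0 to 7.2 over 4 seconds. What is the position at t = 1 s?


s = t/T = 1/4 = 0.25
p(t) = p0 + (pf-p0)*s
= 1.0 + (7.2 - 1.0) * 0.25
= 2.55


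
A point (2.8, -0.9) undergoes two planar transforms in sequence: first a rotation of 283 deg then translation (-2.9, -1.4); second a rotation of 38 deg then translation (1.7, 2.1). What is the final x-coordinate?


After transform 1:
x1 = cos(283)*2.8 - sin(283)*-0.9 + -2.9 = -3.1471
y1 = sin(283)*2.8 + cos(283)*-0.9 + -1.4 = -4.3307
After transform 2:
x2 = cos(38)*-3.1471 - sin(38)*-4.3307 + 1.7
= 1.8863


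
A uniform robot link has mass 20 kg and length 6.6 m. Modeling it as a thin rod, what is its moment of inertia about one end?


I = (1/3) * m * L^2
= (1/3) * 20 * 6.6^2
= 0.333333 * 20 * 43.56
= 290.4 kg*m^2


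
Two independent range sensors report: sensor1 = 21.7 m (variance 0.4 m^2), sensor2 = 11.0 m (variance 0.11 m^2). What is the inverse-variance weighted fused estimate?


w1 = (1/var1) / (1/var1 + 1/var2)
   = 2.5 / (2.5 + 9.0909) = 0.2157
w2 = 1 - w1 = 0.7843
fused = w1*s1 + w2*s2 = 4.6804 + 8.6275
= 13.3078 m


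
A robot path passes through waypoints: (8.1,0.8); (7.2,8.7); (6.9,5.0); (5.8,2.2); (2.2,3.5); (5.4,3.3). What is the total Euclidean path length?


Segment lengths:
  seg1 = sqrt((-0.9)^2 + (7.9)^2) = 7.9511
  seg2 = sqrt((-0.3)^2 + (-3.7)^2) = 3.7121
  seg3 = sqrt((-1.1)^2 + (-2.8)^2) = 3.0083
  seg4 = sqrt((-3.6)^2 + (1.3)^2) = 3.8275
  seg5 = sqrt((3.2)^2 + (-0.2)^2) = 3.2062
Total = 21.7053


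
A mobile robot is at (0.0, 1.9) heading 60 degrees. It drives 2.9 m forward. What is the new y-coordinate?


y_new = y0 + d*sin(theta)
= 1.9 + 2.9*sin(60)
= 1.9 + 2.5115
= 4.4115


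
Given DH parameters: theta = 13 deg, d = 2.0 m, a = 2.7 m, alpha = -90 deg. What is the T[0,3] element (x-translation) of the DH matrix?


T[0,3] = a * cos(theta)
= 2.7 * cos(13 deg)
= 2.7 * 0.9744
= 2.6308


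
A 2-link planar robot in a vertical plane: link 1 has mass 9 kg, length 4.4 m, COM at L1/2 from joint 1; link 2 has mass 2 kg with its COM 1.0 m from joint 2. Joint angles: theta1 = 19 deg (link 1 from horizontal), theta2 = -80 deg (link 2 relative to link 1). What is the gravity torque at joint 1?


Horizontal distance from joint 1 to link-1 COM:
  x_c1 = (L1/2)*cos(t1) = 2.2 * 0.9455 = 2.0801 m
Horizontal distance from joint 1 to link-2 COM:
  x_c2 = L1*cos(t1) + Lc2*cos(t1+t2)
       = 4.4*0.9455 + 1.0*0.4848 = 4.6451 m
tau1 = m1*g*x_c1 + m2*g*x_c2
     = 9*9.81*2.0801 + 2*9.81*4.6451
     = 183.6556 + 91.1367
     = 274.7923 Nm


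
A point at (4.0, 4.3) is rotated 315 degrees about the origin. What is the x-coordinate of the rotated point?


x' = x*cos(theta) - y*sin(theta)
cos(315 deg) = 0.7071, sin(315 deg) = -0.7071
x' = 4.0 * 0.7071 - 4.3 * -0.7071
= 2.8284 - -3.0406
= 5.869


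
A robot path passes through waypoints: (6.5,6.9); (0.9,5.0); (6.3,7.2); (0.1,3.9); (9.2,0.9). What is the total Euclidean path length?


Segment lengths:
  seg1 = sqrt((-5.6)^2 + (-1.9)^2) = 5.9135
  seg2 = sqrt((5.4)^2 + (2.2)^2) = 5.831
  seg3 = sqrt((-6.2)^2 + (-3.3)^2) = 7.0235
  seg4 = sqrt((9.1)^2 + (-3.0)^2) = 9.5818
Total = 28.3498


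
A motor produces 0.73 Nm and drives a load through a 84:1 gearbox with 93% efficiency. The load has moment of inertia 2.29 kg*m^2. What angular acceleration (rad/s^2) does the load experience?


tau_out = tau_motor * N * eta
= 0.73 * 84 * 0.93 = 57.0276 Nm
alpha = tau_out / I = 57.0276 / 2.29
= 24.9029 rad/s^2


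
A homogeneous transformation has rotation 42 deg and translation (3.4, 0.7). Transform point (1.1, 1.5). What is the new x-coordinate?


x' = cos(theta)*px - sin(theta)*py + tx
= 0.7431*1.1 - 0.6691*1.5 + 3.4
= 3.2138


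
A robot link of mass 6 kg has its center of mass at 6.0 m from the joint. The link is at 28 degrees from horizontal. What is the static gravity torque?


tau = m*g*L*cos(angle)
= 6 * 9.81 * 6.0 * cos(28 deg)
= 6 * 9.81 * 6.0 * 0.8829
= 311.8218 Nm


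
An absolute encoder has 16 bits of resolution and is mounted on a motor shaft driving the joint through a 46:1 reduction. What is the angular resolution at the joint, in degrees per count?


counts = 2^16 = 65536
effective counts at joint = 65536 * 46 = 3014656
resolution = 360 / 3014656
= 1.1942e-04 deg/count


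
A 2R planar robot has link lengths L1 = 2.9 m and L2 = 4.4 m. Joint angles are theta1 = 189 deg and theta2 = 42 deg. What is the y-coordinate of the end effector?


Convert angles to radians: theta1 = 3.2987, theta2 = 0.733
y = L1*sin(theta1) + L2*sin(theta1+theta2)
y = -0.4537 + -3.4194
y = -3.8731


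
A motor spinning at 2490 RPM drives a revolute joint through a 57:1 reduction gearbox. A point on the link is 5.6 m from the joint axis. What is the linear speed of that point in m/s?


omega_motor = 2490 * 2*pi/60 = 260.7522 rad/s
omega_joint = omega_motor / 57 = 4.5746 rad/s
v = omega_joint * r = 4.5746 * 5.6
= 25.6178 m/s


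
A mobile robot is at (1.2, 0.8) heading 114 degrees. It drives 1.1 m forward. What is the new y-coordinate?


y_new = y0 + d*sin(theta)
= 0.8 + 1.1*sin(114)
= 0.8 + 1.0049
= 1.8049


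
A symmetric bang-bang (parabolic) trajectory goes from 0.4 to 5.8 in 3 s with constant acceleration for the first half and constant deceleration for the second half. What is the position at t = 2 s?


Symmetric rest-to-rest: each phase covers (pf-p0)/2 in time T/2. 0.5*a*(T/2)^2 = (pf-p0)/2 => a = 4*(pf-p0)/T^2
a = 4*(5.8-0.4)/3^2 = 2.4
t = 2 is in the deceleration phase (t > T/2).
p = pf - 0.5*a*(T-t)^2 = 5.8 - 0.5*2.4*1^2
= 4.6


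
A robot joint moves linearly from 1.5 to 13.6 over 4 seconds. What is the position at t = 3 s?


s = t/T = 3/4 = 0.75
p(t) = p0 + (pf-p0)*s
= 1.5 + (13.6 - 1.5) * 0.75
= 10.575


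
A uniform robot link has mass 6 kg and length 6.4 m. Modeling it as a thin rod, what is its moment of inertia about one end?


I = (1/3) * m * L^2
= (1/3) * 6 * 6.4^2
= 0.333333 * 6 * 40.96
= 81.92 kg*m^2


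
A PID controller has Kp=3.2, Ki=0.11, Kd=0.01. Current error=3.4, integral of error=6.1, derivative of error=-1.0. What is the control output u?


u = Kp*e + Ki*int(e) + Kd*de/dt
= 3.2*3.4 + 0.11*6.1 + 0.01*(-1.0)
= 10.88 + 0.671 + -0.01
= 11.541


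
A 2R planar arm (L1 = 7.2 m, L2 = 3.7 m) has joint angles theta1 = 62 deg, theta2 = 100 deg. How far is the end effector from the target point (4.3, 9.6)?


End effector via forward kinematics:
x = L1*cos(t1) + L2*cos(t1+t2) = -0.1387
y = L1*sin(t1) + L2*sin(t1+t2) = 7.5006
Distance to target:
d = sqrt((4.3 - -0.1387)^2 + (9.6 - 7.5006)^2)
= sqrt(19.7022 + 4.4075)
= 4.9102 m


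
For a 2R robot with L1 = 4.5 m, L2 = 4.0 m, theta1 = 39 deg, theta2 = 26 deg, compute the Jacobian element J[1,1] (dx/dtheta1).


J[1,1] = -L1*sin(t1) - L2*sin(t1+t2)
= -4.5*sin(39) - 4.0*sin(65)
= -6.4572


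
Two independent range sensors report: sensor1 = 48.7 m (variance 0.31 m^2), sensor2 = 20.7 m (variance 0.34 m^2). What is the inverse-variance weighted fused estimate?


w1 = (1/var1) / (1/var1 + 1/var2)
   = 3.2258 / (3.2258 + 2.9412) = 0.5231
w2 = 1 - w1 = 0.4769
fused = w1*s1 + w2*s2 = 25.4738 + 9.8723
= 35.3462 m
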